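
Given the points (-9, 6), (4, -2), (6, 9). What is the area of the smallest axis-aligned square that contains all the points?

The bounding box has width 15 and height 11.
An axis-aligned square enclosing the set must have side ≥ max(width, height).
So the minimum side is max(15, 11) = 15.
Area = 15² = 225.

225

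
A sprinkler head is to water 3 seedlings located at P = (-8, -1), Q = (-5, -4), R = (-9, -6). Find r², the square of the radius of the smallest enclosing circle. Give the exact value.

Side lengths²: PQ² = 18, PR² = 26, QR² = 20.
Since PR² = 26 < 20 + 18 = 38, the triangle is acute, so the smallest enclosing circle is the circumcircle.
Circumcentre = (-23/3, -11/3), r² = 65/9.

65/9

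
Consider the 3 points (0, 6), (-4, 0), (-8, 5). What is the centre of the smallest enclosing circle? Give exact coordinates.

(-169/44, 93/22)

Call the three points A, B, C in the order given.
Side lengths²: AB² = 52, AC² = 65, BC² = 41.
Since AC² = 65 < 52 + 41 = 93, the triangle is acute, so the smallest enclosing circle is the circumcircle.
Circumcentre = (-169/44, 93/22), r² = 34645/1936.
Centre = (-169/44, 93/22).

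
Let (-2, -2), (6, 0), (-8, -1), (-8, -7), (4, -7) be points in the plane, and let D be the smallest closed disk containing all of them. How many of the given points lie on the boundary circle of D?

The farthest pair is (6, 0)–(-8, -7) with squared distance 245. The circle on this segment as diameter has centre (-1, -3.5) and r² = 245/4 = 61.25.
Check (-2, -2): distance² to centre = 3.25 ≤ 61.25, so it lies inside.
All remaining points lie in this disk, and no smaller disk contains both endpoints, so this is the minimum enclosing circle.
The points at distance exactly r from the centre are (6, 0), (-8, -7) — 2 points.

2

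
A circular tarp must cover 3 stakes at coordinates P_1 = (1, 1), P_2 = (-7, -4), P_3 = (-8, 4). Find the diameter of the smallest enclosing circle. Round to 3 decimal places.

Side lengths²: P_1P_2² = 89, P_1P_3² = 90, P_2P_3² = 65.
Since P_1P_3² = 90 < 89 + 65 = 154, the triangle is acute, so the smallest enclosing circle is the circumcircle.
Circumcentre = (-193/46, 19/46), r² = 28925/1058.
Diameter = 2r = 2√(28925/1058) ≈ 10.457.

10.457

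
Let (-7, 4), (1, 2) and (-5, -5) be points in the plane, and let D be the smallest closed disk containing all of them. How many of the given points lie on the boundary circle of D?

3

Call the three points A, B, C in the order given.
Side lengths²: AB² = 68, AC² = 85, BC² = 85.
Since BC² = 85 < 85 + 68 = 153, the triangle is acute, so the smallest enclosing circle is the circumcircle.
Circumcentre = (-3.75, 0), r² = 26.5625.
The points at distance exactly r from the centre are (-7, 4), (1, 2), (-5, -5) — 3 points.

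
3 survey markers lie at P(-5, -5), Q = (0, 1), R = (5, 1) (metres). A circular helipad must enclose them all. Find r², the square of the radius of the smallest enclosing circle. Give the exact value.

34

Side lengths²: PQ² = 61, PR² = 136, QR² = 25.
Since PR² = 136 ≥ 61 + 25 = 86, the angle opposite PR is not acute, so the smallest enclosing circle has PR as diameter.
Centre = midpoint of PR = (0, -2), r² = 136/4 = 34.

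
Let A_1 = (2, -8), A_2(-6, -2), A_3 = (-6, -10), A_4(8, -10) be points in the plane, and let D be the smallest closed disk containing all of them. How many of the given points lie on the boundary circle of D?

A smallest enclosing disk is always determined by at most three of the input points on its boundary.
The farthest pair is A_2–A_4 with squared distance 260. The circle on this segment as diameter has centre (1, -6) and r² = 260/4 = 65.
Check A_1: distance² to centre = 5 ≤ 65, so it lies inside.
All remaining points lie in this disk, and no smaller disk contains both endpoints, so this is the minimum enclosing circle.
The points at distance exactly r from the centre are A_2, A_3, A_4 — 3 points.

3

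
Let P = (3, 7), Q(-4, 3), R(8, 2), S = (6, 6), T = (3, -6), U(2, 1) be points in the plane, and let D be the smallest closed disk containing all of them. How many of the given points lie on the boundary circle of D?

A smallest enclosing disk is always determined by at most three of the input points on its boundary.
The minimum enclosing circle is determined by three boundary points: Q, S, T.
Their circumcentre is (161/74, 43/74) with r² = 120445/2738.
The farthest remaining point P is at distance² 114673/2738 ≤ 120445/2738.
The points at distance exactly r from the centre are Q, S, T — 3 points.

3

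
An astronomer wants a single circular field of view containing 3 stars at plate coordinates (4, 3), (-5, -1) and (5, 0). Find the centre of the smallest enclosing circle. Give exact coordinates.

Call the three points A, B, C in the order given.
Side lengths²: AB² = 97, AC² = 10, BC² = 101.
Since BC² = 101 < 97 + 10 = 107, the triangle is acute, so the smallest enclosing circle is the circumcircle.
Circumcentre = (-3/62, -1/62), r² = 48985/1922.
Centre = (-3/62, -1/62).

(-3/62, -1/62)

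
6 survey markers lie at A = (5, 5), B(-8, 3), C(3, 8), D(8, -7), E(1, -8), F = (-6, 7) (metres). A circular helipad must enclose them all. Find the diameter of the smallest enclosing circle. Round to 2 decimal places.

By Welzl's lemma the MEC is supported by two points (diametrically opposite) or three points (on a circumcircle).
The farthest pair is D–F with squared distance 392. The circle on this segment as diameter has centre (1, 0) and r² = 392/4 = 98.
Check A: distance² to centre = 41 ≤ 98, so it lies inside.
All remaining points lie in this disk, and no smaller disk contains both endpoints, so this is the minimum enclosing circle.
Diameter = 2r = 2√98 ≈ 19.80.

19.80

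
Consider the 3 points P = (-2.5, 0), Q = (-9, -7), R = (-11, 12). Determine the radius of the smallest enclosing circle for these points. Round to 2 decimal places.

Side lengths²: PQ² = 91.25, PR² = 216.25, QR² = 365.
Since QR² = 365 ≥ 216.25 + 91.25 = 307.5, the angle opposite QR is not acute, so the smallest enclosing circle has QR as diameter.
Centre = midpoint of QR = (-10, 2.5), r² = 365/4 = 91.25.
r = √(91.25) ≈ 9.55.

9.55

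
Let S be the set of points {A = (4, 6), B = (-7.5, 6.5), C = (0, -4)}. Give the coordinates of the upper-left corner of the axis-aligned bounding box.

x-range [-7.5, 4], y-range [-4, 6.5].
The upper-left corner is (-7.5, 6.5).

(-7.5, 6.5)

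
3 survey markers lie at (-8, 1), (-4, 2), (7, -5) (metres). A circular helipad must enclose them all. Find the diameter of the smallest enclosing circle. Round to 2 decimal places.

16.16

Call the three points A, B, C in the order given.
Side lengths²: AB² = 17, AC² = 261, BC² = 170.
Since AC² = 261 ≥ 170 + 17 = 187, the angle opposite AC is not acute, so the smallest enclosing circle has AC as diameter.
Centre = midpoint of AC = (-0.5, -2), r² = 261/4 = 65.25.
Diameter = 2r = 2√(65.25) ≈ 16.16.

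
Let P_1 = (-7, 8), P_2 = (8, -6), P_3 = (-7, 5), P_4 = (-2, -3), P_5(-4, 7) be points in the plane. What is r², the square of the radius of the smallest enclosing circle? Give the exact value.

The minimum enclosing circle of a finite set is fixed by two of the points (as a diameter) or three (as a circumcircle).
The farthest pair is P_1–P_2 with squared distance 421. The circle on this segment as diameter has centre (0.5, 1) and r² = 421/4 = 105.25.
Check P_3: distance² to centre = 72.25 ≤ 105.25, so it lies inside.
All remaining points lie in this disk, and no smaller disk contains both endpoints, so this is the minimum enclosing circle.

105.25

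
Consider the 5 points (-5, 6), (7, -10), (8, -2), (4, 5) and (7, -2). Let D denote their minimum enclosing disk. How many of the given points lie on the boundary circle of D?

By Welzl's lemma the MEC is supported by two points (diametrically opposite) or three points (on a circumcircle).
The farthest pair is (-5, 6)–(7, -10) with squared distance 400. The circle on this segment as diameter has centre (1, -2) and r² = 400/4 = 100.
Check (8, -2): distance² to centre = 49 ≤ 100, so it lies inside.
All remaining points lie in this disk, and no smaller disk contains both endpoints, so this is the minimum enclosing circle.
The points at distance exactly r from the centre are (-5, 6), (7, -10) — 2 points.

2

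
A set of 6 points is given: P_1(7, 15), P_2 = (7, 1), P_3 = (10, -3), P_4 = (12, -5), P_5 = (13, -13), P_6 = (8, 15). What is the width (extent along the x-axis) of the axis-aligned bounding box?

max x = 13, min x = 7, so width = 6.

6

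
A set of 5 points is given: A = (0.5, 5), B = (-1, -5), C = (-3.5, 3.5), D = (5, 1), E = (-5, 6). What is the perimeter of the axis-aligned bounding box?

Width = max x − min x = 5 − (-5) = 10.
Height = max y − min y = 6 − (-5) = 11.
Perimeter = 2(10 + 11) = 42.

42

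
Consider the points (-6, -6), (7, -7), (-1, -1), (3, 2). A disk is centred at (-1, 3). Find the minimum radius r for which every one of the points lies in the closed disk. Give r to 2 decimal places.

12.81

The required radius is the distance from (-1, 3) to the farthest point.
Squared distances: 106, 164, 16, 17.
Maximum is 164, attained at (7, -7).
r = √164 ≈ 12.81.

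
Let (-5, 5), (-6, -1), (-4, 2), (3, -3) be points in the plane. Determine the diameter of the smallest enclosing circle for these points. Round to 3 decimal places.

The farthest pair is (-5, 5)–(3, -3) with squared distance 128. The circle on this segment as diameter has centre (-1, 1) and r² = 128/4 = 32.
Check (-6, -1): distance² to centre = 29 ≤ 32, so it lies inside.
All remaining points lie in this disk, and no smaller disk contains both endpoints, so this is the minimum enclosing circle.
Diameter = 2r = 2√32 ≈ 11.314.

11.314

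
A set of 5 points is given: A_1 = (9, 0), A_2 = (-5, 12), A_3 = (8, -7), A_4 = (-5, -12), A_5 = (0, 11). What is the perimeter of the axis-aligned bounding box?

Width = max x − min x = 9 − (-5) = 14.
Height = max y − min y = 12 − (-12) = 24.
Perimeter = 2(14 + 24) = 76.

76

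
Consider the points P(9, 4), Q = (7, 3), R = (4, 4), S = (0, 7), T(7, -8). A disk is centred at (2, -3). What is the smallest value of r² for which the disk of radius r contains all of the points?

104

The required radius is the distance from (2, -3) to the farthest point.
Squared distances: 98, 61, 53, 104, 50.
Maximum is 104, attained at S.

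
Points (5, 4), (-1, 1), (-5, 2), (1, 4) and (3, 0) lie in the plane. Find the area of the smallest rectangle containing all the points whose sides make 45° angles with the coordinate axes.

60

In coordinates u = x + y, v = x − y the rectangle is axis-aligned; the map (x,y)→(u,v) scales areas by 2.
u-values: 9, 0, -3, 5, 3; range = 9 − (-3) = 12.
v-values: 1, -2, -7, -3, 3; range = 3 − (-7) = 10.
Area = (12 × 10) / 2 = 60.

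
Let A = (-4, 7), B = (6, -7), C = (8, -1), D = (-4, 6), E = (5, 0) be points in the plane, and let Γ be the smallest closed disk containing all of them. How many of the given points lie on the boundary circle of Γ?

The farthest pair is A–B with squared distance 296. The circle on this segment as diameter has centre (1, 0) and r² = 296/4 = 74.
Check C: distance² to centre = 50 ≤ 74, so it lies inside.
All remaining points lie in this disk, and no smaller disk contains both endpoints, so this is the minimum enclosing circle.
The points at distance exactly r from the centre are A, B — 2 points.

2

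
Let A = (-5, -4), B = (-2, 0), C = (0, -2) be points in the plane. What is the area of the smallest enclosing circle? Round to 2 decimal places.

23.24

Side lengths²: AB² = 25, AC² = 29, BC² = 8.
Since AC² = 29 < 25 + 8 = 33, the triangle is acute, so the smallest enclosing circle is the circumcircle.
Circumcentre = (-37/14, -37/14), r² = 725/98.
Area = π·r² = π·725/98 ≈ 23.24.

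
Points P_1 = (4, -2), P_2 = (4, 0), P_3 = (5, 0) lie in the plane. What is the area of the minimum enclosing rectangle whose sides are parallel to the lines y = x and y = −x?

3

In coordinates u = x + y, v = x − y the rectangle is axis-aligned; the map (x,y)→(u,v) scales areas by 2.
u-values: 2, 4, 5; range = 5 − 2 = 3.
v-values: 6, 4, 5; range = 6 − 4 = 2.
Area = (3 × 2) / 2 = 3.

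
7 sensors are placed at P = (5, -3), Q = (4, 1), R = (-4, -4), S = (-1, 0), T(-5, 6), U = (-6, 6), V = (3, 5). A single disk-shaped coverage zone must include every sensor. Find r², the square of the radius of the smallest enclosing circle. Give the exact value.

The farthest pair is P–U with squared distance 202. The circle on this segment as diameter has centre (-0.5, 1.5) and r² = 202/4 = 50.5.
Check Q: distance² to centre = 20.5 ≤ 50.5, so it lies inside.
All remaining points lie in this disk, and no smaller disk contains both endpoints, so this is the minimum enclosing circle.

50.5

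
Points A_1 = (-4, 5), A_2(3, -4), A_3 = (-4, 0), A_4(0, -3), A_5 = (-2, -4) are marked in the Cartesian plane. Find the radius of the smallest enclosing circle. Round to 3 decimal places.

The farthest pair is A_1–A_2 with squared distance 130. The circle on this segment as diameter has centre (-0.5, 0.5) and r² = 130/4 = 32.5.
Check A_3: distance² to centre = 12.5 ≤ 32.5, so it lies inside.
All remaining points lie in this disk, and no smaller disk contains both endpoints, so this is the minimum enclosing circle.
r = √(32.5) ≈ 5.701.

5.701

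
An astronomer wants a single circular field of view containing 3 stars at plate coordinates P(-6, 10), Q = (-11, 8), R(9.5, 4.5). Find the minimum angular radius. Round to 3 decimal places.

Side lengths²: PQ² = 29, PR² = 270.5, QR² = 432.5.
Since QR² = 432.5 ≥ 270.5 + 29 = 299.5, the angle opposite QR is not acute, so the smallest enclosing circle has QR as diameter.
Centre = midpoint of QR = (-0.75, 6.25), r² = 432.5/4 = 108.125.
r = √(108.125) ≈ 10.398.

10.398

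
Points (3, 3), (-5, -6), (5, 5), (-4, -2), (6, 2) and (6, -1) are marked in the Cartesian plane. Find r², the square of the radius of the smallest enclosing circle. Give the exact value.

55.25

The farthest pair is (-5, -6)–(5, 5) with squared distance 221. The circle on this segment as diameter has centre (0, -0.5) and r² = 221/4 = 55.25.
Check (3, 3): distance² to centre = 21.25 ≤ 55.25, so it lies inside.
All remaining points lie in this disk, and no smaller disk contains both endpoints, so this is the minimum enclosing circle.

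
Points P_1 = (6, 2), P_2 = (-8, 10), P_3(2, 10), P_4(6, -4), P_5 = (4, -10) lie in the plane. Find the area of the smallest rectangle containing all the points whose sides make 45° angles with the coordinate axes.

In coordinates u = x + y, v = x − y the rectangle is axis-aligned; the map (x,y)→(u,v) scales areas by 2.
u-values: 8, 2, 12, 2, -6; range = 12 − (-6) = 18.
v-values: 4, -18, -8, 10, 14; range = 14 − (-18) = 32.
Area = (18 × 32) / 2 = 288.

288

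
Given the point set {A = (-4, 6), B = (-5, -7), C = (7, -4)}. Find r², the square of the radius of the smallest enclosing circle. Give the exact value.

Side lengths²: AB² = 170, AC² = 221, BC² = 153.
Since AC² = 221 < 170 + 153 = 323, the triangle is acute, so the smallest enclosing circle is the circumcircle.
Circumcentre = (-1/6, -5/6), r² = 1105/18.

1105/18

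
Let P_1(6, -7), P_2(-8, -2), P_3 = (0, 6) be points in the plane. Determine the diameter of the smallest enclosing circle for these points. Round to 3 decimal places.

15.843

Side lengths²: P_1P_2² = 221, P_1P_3² = 205, P_2P_3² = 128.
Since P_1P_2² = 221 < 205 + 128 = 333, the triangle is acute, so the smallest enclosing circle is the circumcircle.
Circumcentre = (-3/38, -73/38), r² = 45305/722.
Diameter = 2r = 2√(45305/722) ≈ 15.843.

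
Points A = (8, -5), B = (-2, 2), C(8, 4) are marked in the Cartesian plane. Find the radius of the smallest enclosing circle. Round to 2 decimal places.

6.22

Side lengths²: AB² = 149, AC² = 81, BC² = 104.
Since AB² = 149 < 104 + 81 = 185, the triangle is acute, so the smallest enclosing circle is the circumcircle.
Circumcentre = (3.7, -0.5), r² = 38.74.
r = √(38.74) ≈ 6.22.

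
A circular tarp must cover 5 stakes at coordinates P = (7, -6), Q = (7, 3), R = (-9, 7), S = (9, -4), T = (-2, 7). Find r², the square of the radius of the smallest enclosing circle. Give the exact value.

111.25

By Welzl's lemma the MEC is supported by two points (diametrically opposite) or three points (on a circumcircle).
The farthest pair is R–S with squared distance 445. The circle on this segment as diameter has centre (0, 1.5) and r² = 445/4 = 111.25.
Check P: distance² to centre = 105.25 ≤ 111.25, so it lies inside.
All remaining points lie in this disk, and no smaller disk contains both endpoints, so this is the minimum enclosing circle.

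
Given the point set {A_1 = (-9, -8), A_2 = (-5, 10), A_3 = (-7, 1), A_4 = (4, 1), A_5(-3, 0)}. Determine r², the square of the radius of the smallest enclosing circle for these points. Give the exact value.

10625/121

A smallest enclosing disk is always determined by at most three of the input points on its boundary.
The minimum enclosing circle is determined by three boundary points: A_1, A_2, A_4.
Their circumcentre is (-59/11, 7/11) with r² = 10625/121.
The farthest remaining point A_5 is at distance² 725/121 ≤ 10625/121.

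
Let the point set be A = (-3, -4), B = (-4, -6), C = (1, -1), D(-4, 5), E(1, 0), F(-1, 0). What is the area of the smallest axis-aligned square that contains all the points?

The bounding box has width 5 and height 11.
An axis-aligned square enclosing the set must have side ≥ max(width, height).
So the minimum side is max(5, 11) = 11.
Area = 11² = 121.

121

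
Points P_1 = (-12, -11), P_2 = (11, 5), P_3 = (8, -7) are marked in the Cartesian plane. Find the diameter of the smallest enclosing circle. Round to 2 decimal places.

28.02

Side lengths²: P_1P_2² = 785, P_1P_3² = 416, P_2P_3² = 153.
Since P_1P_2² = 785 ≥ 416 + 153 = 569, the angle opposite P_1P_2 is not acute, so the smallest enclosing circle has P_1P_2 as diameter.
Centre = midpoint of P_1P_2 = (-0.5, -3), r² = 785/4 = 196.25.
Diameter = 2r = 2√(196.25) ≈ 28.02.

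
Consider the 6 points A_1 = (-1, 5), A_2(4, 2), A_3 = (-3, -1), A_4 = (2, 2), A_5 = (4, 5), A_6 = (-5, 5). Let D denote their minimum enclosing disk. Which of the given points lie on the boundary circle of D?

The minimum enclosing circle of a finite set is fixed by two of the points (as a diameter) or three (as a circumcircle).
The minimum enclosing circle is determined by three boundary points: A_3, A_5, A_6.
Their circumcentre is (-0.5, 19/6) with r² = 425/18.
The farthest remaining point A_2 is at distance² 389/18 ≤ 425/18.
The points at distance exactly r from the centre are A_3, A_5, A_6 — 3 points.

A_3, A_5, A_6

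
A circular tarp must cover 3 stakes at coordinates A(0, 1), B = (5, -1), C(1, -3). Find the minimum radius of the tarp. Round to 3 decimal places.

Side lengths²: AB² = 29, AC² = 17, BC² = 20.
Since AB² = 29 < 20 + 17 = 37, the triangle is acute, so the smallest enclosing circle is the circumcircle.
Circumcentre = (41/18, -5/9), r² = 2465/324.
r = √(2465/324) ≈ 2.758.

2.758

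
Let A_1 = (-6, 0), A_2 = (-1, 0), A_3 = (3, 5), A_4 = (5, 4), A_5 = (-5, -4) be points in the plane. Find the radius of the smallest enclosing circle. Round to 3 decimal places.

The minimum enclosing circle of a finite set is fixed by two of the points (as a diameter) or three (as a circumcircle).
The farthest pair is A_4–A_5 with squared distance 164. The circle on this segment as diameter has centre (0, 0) and r² = 164/4 = 41.
Check A_1: distance² to centre = 36 ≤ 41, so it lies inside.
All remaining points lie in this disk, and no smaller disk contains both endpoints, so this is the minimum enclosing circle.
r = √41 ≈ 6.403.

6.403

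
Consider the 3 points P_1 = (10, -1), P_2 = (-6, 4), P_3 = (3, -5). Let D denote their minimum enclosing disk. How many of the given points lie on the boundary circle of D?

2

Side lengths²: P_1P_2² = 281, P_1P_3² = 65, P_2P_3² = 162.
Since P_1P_2² = 281 ≥ 162 + 65 = 227, the angle opposite P_1P_2 is not acute, so the smallest enclosing circle has P_1P_2 as diameter.
Centre = midpoint of P_1P_2 = (2, 1.5), r² = 281/4 = 70.25.
The points at distance exactly r from the centre are P_1, P_2 — 2 points.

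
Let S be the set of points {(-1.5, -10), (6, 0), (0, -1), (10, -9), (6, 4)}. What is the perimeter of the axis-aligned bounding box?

51

Width = max x − min x = 10 − (-1.5) = 11.5.
Height = max y − min y = 4 − (-10) = 14.
Perimeter = 2(11.5 + 14) = 51.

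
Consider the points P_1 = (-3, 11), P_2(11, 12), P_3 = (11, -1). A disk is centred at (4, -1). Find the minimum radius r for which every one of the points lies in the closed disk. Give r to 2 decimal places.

14.76

The required radius is the distance from (4, -1) to the farthest point.
Squared distances: 193, 218, 49.
Maximum is 218, attained at P_2.
r = √218 ≈ 14.76.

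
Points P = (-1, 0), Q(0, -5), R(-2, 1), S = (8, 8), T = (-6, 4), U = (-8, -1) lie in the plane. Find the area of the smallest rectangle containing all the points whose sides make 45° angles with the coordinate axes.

187.5

In coordinates u = x + y, v = x − y the rectangle is axis-aligned; the map (x,y)→(u,v) scales areas by 2.
u-values: -1, -5, -1, 16, -2, -9; range = 16 − (-9) = 25.
v-values: -1, 5, -3, 0, -10, -7; range = 5 − (-10) = 15.
Area = (25 × 15) / 2 = 187.5.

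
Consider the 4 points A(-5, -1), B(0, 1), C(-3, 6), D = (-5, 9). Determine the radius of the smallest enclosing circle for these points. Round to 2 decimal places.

5.08

By Welzl's lemma the MEC is supported by two points (diametrically opposite) or three points (on a circumcircle).
The minimum enclosing circle is determined by three boundary points: A, B, D.
Their circumcentre is (-4.1, 4) with r² = 25.81.
The farthest remaining point C is at distance² 5.21 ≤ 25.81.
r = √(25.81) ≈ 5.08.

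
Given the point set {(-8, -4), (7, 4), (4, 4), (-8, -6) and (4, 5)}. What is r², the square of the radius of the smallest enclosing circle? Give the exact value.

By Welzl's lemma the MEC is supported by two points (diametrically opposite) or three points (on a circumcircle).
The farthest pair is (7, 4)–(-8, -6) with squared distance 325. The circle on this segment as diameter has centre (-0.5, -1) and r² = 325/4 = 81.25.
Check (-8, -4): distance² to centre = 65.25 ≤ 81.25, so it lies inside.
All remaining points lie in this disk, and no smaller disk contains both endpoints, so this is the minimum enclosing circle.

81.25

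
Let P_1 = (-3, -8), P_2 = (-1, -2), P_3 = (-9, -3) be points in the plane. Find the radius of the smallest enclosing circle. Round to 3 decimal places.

Side lengths²: P_1P_2² = 40, P_1P_3² = 61, P_2P_3² = 65.
Since P_2P_3² = 65 < 61 + 40 = 101, the triangle is acute, so the smallest enclosing circle is the circumcircle.
Circumcentre = (-221/46, -187/46), r² = 19825/1058.
r = √(19825/1058) ≈ 4.329.

4.329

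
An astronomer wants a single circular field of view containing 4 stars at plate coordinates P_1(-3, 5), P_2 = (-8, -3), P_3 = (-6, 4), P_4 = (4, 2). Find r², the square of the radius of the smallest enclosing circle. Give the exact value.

The farthest pair is P_2–P_4 with squared distance 169. The circle on this segment as diameter has centre (-2, -0.5) and r² = 169/4 = 42.25.
Check P_1: distance² to centre = 31.25 ≤ 42.25, so it lies inside.
All remaining points lie in this disk, and no smaller disk contains both endpoints, so this is the minimum enclosing circle.

42.25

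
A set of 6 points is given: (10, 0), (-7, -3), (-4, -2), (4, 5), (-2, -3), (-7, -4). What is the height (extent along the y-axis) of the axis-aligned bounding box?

max y = 5, min y = -4, so height = 9.

9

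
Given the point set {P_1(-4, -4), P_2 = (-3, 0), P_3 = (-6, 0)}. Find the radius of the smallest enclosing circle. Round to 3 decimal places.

2.305

Side lengths²: P_1P_2² = 17, P_1P_3² = 20, P_2P_3² = 9.
Since P_1P_3² = 20 < 17 + 9 = 26, the triangle is acute, so the smallest enclosing circle is the circumcircle.
Circumcentre = (-4.5, -1.75), r² = 5.3125.
r = √(5.3125) ≈ 2.305.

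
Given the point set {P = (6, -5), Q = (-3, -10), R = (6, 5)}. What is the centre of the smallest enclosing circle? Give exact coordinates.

(1.5, -2.5)

Side lengths²: PQ² = 106, PR² = 100, QR² = 306.
Since QR² = 306 ≥ 106 + 100 = 206, the angle opposite QR is not acute, so the smallest enclosing circle has QR as diameter.
Centre = midpoint of QR = (1.5, -2.5), r² = 306/4 = 76.5.
Centre = (1.5, -2.5).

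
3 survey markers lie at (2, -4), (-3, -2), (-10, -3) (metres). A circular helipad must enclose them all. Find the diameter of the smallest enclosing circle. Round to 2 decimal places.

Call the three points A, B, C in the order given.
Side lengths²: AB² = 29, AC² = 145, BC² = 50.
Since AC² = 145 ≥ 50 + 29 = 79, the angle opposite AC is not acute, so the smallest enclosing circle has AC as diameter.
Centre = midpoint of AC = (-4, -3.5), r² = 145/4 = 36.25.
Diameter = 2r = 2√(36.25) ≈ 12.04.

12.04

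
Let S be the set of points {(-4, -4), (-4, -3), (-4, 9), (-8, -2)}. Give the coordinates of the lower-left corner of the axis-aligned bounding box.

(-8, -4)

x-range [-8, -4], y-range [-4, 9].
The lower-left corner is (-8, -4).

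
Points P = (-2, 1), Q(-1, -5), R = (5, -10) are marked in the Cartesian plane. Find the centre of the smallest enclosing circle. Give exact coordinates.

Side lengths²: PQ² = 37, PR² = 170, QR² = 61.
Since PR² = 170 ≥ 61 + 37 = 98, the angle opposite PR is not acute, so the smallest enclosing circle has PR as diameter.
Centre = midpoint of PR = (1.5, -4.5), r² = 170/4 = 42.5.
Centre = (1.5, -4.5).

(1.5, -4.5)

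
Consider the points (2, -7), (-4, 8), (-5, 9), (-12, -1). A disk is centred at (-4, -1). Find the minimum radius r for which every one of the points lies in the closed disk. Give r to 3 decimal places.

The required radius is the distance from (-4, -1) to the farthest point.
Squared distances: 72, 81, 101, 64.
Maximum is 101, attained at (-5, 9).
r = √101 ≈ 10.050.

10.050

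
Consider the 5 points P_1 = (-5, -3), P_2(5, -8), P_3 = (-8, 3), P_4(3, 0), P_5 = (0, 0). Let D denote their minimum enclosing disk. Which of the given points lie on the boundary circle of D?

The farthest pair is P_2–P_3 with squared distance 290. The circle on this segment as diameter has centre (-1.5, -2.5) and r² = 290/4 = 72.5.
Check P_1: distance² to centre = 12.5 ≤ 72.5, so it lies inside.
All remaining points lie in this disk, and no smaller disk contains both endpoints, so this is the minimum enclosing circle.
The points at distance exactly r from the centre are P_2, P_3 — 2 points.

P_2, P_3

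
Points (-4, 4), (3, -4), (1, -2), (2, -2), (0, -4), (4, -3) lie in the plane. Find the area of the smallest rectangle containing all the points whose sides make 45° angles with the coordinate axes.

In coordinates u = x + y, v = x − y the rectangle is axis-aligned; the map (x,y)→(u,v) scales areas by 2.
u-values: 0, -1, -1, 0, -4, 1; range = 1 − (-4) = 5.
v-values: -8, 7, 3, 4, 4, 7; range = 7 − (-8) = 15.
Area = (5 × 15) / 2 = 37.5.

37.5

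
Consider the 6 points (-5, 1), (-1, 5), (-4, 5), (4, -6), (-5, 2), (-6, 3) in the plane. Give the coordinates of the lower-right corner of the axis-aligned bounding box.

(4, -6)

x-range [-6, 4], y-range [-6, 5].
The lower-right corner is (4, -6).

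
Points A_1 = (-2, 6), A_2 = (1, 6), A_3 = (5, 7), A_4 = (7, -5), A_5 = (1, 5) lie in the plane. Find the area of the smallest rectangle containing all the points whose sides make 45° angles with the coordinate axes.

100

In coordinates u = x + y, v = x − y the rectangle is axis-aligned; the map (x,y)→(u,v) scales areas by 2.
u-values: 4, 7, 12, 2, 6; range = 12 − 2 = 10.
v-values: -8, -5, -2, 12, -4; range = 12 − (-8) = 20.
Area = (10 × 20) / 2 = 100.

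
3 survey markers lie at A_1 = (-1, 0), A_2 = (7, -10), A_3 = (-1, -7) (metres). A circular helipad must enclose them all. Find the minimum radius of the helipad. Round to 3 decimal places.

Side lengths²: A_1A_2² = 164, A_1A_3² = 49, A_2A_3² = 73.
Since A_1A_2² = 164 ≥ 73 + 49 = 122, the angle opposite A_1A_2 is not acute, so the smallest enclosing circle has A_1A_2 as diameter.
Centre = midpoint of A_1A_2 = (3, -5), r² = 164/4 = 41.
r = √41 ≈ 6.403.

6.403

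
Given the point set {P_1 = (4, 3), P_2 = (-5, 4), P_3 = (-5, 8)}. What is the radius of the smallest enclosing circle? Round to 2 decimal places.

5.15

Side lengths²: P_1P_2² = 82, P_1P_3² = 106, P_2P_3² = 16.
Since P_1P_3² = 106 ≥ 82 + 16 = 98, the angle opposite P_1P_3 is not acute, so the smallest enclosing circle has P_1P_3 as diameter.
Centre = midpoint of P_1P_3 = (-0.5, 5.5), r² = 106/4 = 26.5.
r = √(26.5) ≈ 5.15.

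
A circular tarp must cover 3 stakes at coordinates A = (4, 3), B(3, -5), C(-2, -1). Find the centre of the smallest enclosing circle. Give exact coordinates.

Side lengths²: AB² = 65, AC² = 52, BC² = 41.
Since AB² = 65 < 52 + 41 = 93, the triangle is acute, so the smallest enclosing circle is the circumcircle.
Circumcentre = (49/22, -37/44), r² = 34645/1936.
Centre = (49/22, -37/44).

(49/22, -37/44)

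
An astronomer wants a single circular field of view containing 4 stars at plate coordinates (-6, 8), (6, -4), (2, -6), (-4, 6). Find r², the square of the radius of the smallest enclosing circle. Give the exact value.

The minimum enclosing circle of a finite set is fixed by two of the points (as a diameter) or three (as a circumcircle).
The farthest pair is (-6, 8)–(6, -4) with squared distance 288. The circle on this segment as diameter has centre (0, 2) and r² = 288/4 = 72.
Check (2, -6): distance² to centre = 68 ≤ 72, so it lies inside.
All remaining points lie in this disk, and no smaller disk contains both endpoints, so this is the minimum enclosing circle.

72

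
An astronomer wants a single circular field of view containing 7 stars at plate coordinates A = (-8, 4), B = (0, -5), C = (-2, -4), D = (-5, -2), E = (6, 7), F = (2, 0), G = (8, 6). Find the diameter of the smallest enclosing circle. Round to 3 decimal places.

A smallest enclosing disk is always determined by at most three of the input points on its boundary.
The minimum enclosing circle is determined by three boundary points: A, B, G.
Their circumcentre is (0.21875, 3.25) with r² = 68.1103515625.
The farthest remaining point C is at distance² 57.4853515625 ≤ 68.1103515625.
Diameter = 2r = 2√(68.1103515625) ≈ 16.506.

16.506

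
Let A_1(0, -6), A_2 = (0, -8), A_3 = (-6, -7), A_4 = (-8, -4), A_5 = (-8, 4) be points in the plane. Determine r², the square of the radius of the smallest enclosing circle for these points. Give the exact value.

The farthest pair is A_2–A_5 with squared distance 208. The circle on this segment as diameter has centre (-4, -2) and r² = 208/4 = 52.
Check A_1: distance² to centre = 32 ≤ 52, so it lies inside.
All remaining points lie in this disk, and no smaller disk contains both endpoints, so this is the minimum enclosing circle.

52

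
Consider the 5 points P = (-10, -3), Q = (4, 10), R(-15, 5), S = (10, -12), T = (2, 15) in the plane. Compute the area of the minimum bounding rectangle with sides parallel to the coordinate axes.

x ranges over [-15, 10], width 25.
y ranges over [-12, 15], height 27.
Area = 25 × 27 = 675.

675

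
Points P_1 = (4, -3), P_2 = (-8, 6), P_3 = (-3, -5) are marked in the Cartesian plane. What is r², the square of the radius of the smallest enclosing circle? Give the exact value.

Side lengths²: P_1P_2² = 225, P_1P_3² = 53, P_2P_3² = 146.
Since P_1P_2² = 225 ≥ 146 + 53 = 199, the angle opposite P_1P_2 is not acute, so the smallest enclosing circle has P_1P_2 as diameter.
Centre = midpoint of P_1P_2 = (-2, 1.5), r² = 225/4 = 56.25.

56.25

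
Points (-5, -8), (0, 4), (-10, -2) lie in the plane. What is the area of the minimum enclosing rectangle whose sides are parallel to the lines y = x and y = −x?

In coordinates u = x + y, v = x − y the rectangle is axis-aligned; the map (x,y)→(u,v) scales areas by 2.
u-values: -13, 4, -12; range = 4 − (-13) = 17.
v-values: 3, -4, -8; range = 3 − (-8) = 11.
Area = (17 × 11) / 2 = 93.5.

93.5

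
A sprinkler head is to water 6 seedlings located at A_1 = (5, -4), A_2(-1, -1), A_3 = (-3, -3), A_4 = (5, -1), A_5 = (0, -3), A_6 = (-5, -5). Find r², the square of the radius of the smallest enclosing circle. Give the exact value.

29

The farthest pair is A_4–A_6 with squared distance 116. The circle on this segment as diameter has centre (0, -3) and r² = 116/4 = 29.
Check A_1: distance² to centre = 26 ≤ 29, so it lies inside.
All remaining points lie in this disk, and no smaller disk contains both endpoints, so this is the minimum enclosing circle.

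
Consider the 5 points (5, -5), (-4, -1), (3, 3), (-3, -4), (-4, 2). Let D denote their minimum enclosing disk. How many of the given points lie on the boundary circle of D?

2

The minimum enclosing circle of a finite set is fixed by two of the points (as a diameter) or three (as a circumcircle).
The farthest pair is (5, -5)–(-4, 2) with squared distance 130. The circle on this segment as diameter has centre (0.5, -1.5) and r² = 130/4 = 32.5.
Check (-4, -1): distance² to centre = 20.5 ≤ 32.5, so it lies inside.
All remaining points lie in this disk, and no smaller disk contains both endpoints, so this is the minimum enclosing circle.
The points at distance exactly r from the centre are (5, -5), (-4, 2) — 2 points.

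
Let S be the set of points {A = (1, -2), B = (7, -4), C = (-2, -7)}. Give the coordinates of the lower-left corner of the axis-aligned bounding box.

(-2, -7)

x-range [-2, 7], y-range [-7, -2].
The lower-left corner is (-2, -7).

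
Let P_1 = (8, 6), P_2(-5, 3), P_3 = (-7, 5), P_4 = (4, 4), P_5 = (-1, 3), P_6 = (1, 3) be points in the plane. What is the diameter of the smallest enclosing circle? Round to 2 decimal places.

A smallest enclosing disk is always determined by at most three of the input points on its boundary.
The farthest pair is P_1–P_3 with squared distance 226. The circle on this segment as diameter has centre (0.5, 5.5) and r² = 226/4 = 56.5.
Check P_2: distance² to centre = 36.5 ≤ 56.5, so it lies inside.
All remaining points lie in this disk, and no smaller disk contains both endpoints, so this is the minimum enclosing circle.
Diameter = 2r = 2√(56.5) ≈ 15.03.

15.03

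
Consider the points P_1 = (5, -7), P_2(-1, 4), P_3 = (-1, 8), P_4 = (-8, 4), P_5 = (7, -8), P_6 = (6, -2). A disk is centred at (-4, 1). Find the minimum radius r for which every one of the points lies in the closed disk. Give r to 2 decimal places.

The required radius is the distance from (-4, 1) to the farthest point.
Squared distances: 145, 18, 58, 25, 202, 109.
Maximum is 202, attained at P_5.
r = √202 ≈ 14.21.

14.21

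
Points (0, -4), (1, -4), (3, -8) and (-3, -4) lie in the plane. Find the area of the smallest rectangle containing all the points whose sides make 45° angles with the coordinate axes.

20

In coordinates u = x + y, v = x − y the rectangle is axis-aligned; the map (x,y)→(u,v) scales areas by 2.
u-values: -4, -3, -5, -7; range = -3 − (-7) = 4.
v-values: 4, 5, 11, 1; range = 11 − 1 = 10.
Area = (4 × 10) / 2 = 20.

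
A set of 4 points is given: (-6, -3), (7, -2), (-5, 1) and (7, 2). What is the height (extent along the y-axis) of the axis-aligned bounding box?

5

max y = 2, min y = -3, so height = 5.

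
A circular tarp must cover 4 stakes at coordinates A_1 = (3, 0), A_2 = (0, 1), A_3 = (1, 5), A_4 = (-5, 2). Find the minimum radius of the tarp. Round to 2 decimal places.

The minimum enclosing circle is determined by three boundary points: A_1, A_3, A_4.
Their circumcentre is (-11/12, 4/3) with r² = 2465/144.
The farthest remaining point A_2 is at distance² 137/144 ≤ 2465/144.
r = √(2465/144) ≈ 4.14.

4.14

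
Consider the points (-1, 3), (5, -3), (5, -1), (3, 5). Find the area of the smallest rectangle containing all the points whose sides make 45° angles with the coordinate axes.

36

In coordinates u = x + y, v = x − y the rectangle is axis-aligned; the map (x,y)→(u,v) scales areas by 2.
u-values: 2, 2, 4, 8; range = 8 − 2 = 6.
v-values: -4, 8, 6, -2; range = 8 − (-4) = 12.
Area = (6 × 12) / 2 = 36.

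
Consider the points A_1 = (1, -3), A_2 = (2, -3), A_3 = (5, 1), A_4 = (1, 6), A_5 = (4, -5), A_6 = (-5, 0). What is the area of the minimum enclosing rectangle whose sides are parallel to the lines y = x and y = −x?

In coordinates u = x + y, v = x − y the rectangle is axis-aligned; the map (x,y)→(u,v) scales areas by 2.
u-values: -2, -1, 6, 7, -1, -5; range = 7 − (-5) = 12.
v-values: 4, 5, 4, -5, 9, -5; range = 9 − (-5) = 14.
Area = (12 × 14) / 2 = 84.

84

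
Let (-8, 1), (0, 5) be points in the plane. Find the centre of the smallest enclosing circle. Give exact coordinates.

(-4, 3)

The smallest circle enclosing two points has them as diameter endpoints.
Centre = midpoint = (-4, 3); r² = |(-8, 1)−(0, 5)|²/4 = 80/4 = 20.
Centre = (-4, 3).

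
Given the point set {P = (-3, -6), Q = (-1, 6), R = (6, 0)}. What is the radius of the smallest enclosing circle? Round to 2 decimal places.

6.32

Side lengths²: PQ² = 148, PR² = 117, QR² = 85.
Since PQ² = 148 < 117 + 85 = 202, the triangle is acute, so the smallest enclosing circle is the circumcircle.
Circumcentre = (-0.3125, -0.28125), r² = 39.9267578125.
r = √(39.9267578125) ≈ 6.32.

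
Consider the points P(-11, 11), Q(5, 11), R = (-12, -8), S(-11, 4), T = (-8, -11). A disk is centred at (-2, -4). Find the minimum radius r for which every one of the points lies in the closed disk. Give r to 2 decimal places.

17.49

The required radius is the distance from (-2, -4) to the farthest point.
Squared distances: 306, 274, 116, 145, 85.
Maximum is 306, attained at P.
r = √306 ≈ 17.49.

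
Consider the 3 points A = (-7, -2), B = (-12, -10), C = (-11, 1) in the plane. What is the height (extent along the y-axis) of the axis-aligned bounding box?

max y = 1, min y = -10, so height = 11.

11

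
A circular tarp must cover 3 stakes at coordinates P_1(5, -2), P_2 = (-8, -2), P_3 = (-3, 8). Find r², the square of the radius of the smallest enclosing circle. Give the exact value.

51.25

Side lengths²: P_1P_2² = 169, P_1P_3² = 164, P_2P_3² = 125.
Since P_1P_2² = 169 < 164 + 125 = 289, the triangle is acute, so the smallest enclosing circle is the circumcircle.
Circumcentre = (-1.5, 1), r² = 51.25.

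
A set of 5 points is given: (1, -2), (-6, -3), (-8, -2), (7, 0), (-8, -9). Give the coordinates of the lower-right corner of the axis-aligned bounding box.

(7, -9)

x-range [-8, 7], y-range [-9, 0].
The lower-right corner is (7, -9).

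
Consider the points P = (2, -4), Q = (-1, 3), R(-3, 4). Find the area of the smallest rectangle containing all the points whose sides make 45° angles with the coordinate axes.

26

In coordinates u = x + y, v = x − y the rectangle is axis-aligned; the map (x,y)→(u,v) scales areas by 2.
u-values: -2, 2, 1; range = 2 − (-2) = 4.
v-values: 6, -4, -7; range = 6 − (-7) = 13.
Area = (4 × 13) / 2 = 26.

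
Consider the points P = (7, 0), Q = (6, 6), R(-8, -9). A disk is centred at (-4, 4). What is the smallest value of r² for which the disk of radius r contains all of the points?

185

The required radius is the distance from (-4, 4) to the farthest point.
Squared distances: 137, 104, 185.
Maximum is 185, attained at R.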